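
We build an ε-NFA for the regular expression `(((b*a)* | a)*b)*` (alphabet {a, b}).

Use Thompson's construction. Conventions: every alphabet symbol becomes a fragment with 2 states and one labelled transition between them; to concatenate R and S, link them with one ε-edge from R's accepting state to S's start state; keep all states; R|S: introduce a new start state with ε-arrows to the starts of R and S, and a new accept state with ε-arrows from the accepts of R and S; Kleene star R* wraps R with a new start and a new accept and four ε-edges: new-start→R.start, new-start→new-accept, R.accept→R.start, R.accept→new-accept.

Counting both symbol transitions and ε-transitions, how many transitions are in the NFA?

26

Per subexpression:
Each of the 4 symbol leaves contributes 1 transition (1 symbol, 0 ε).
  b* = 5 transitions (1 symbol, 4 ε)
  b*a = 7 transitions (2 symbol, 5 ε)
  (b*a)* = 11 transitions (2 symbol, 9 ε)
  (b*a)* | a = 16 transitions (3 symbol, 13 ε)
  ((b*a)* | a)* = 20 transitions (3 symbol, 17 ε)
  ((b*a)* | a)*b = 22 transitions (4 symbol, 18 ε)
  (((b*a)* | a)*b)* = 26 transitions (4 symbol, 22 ε)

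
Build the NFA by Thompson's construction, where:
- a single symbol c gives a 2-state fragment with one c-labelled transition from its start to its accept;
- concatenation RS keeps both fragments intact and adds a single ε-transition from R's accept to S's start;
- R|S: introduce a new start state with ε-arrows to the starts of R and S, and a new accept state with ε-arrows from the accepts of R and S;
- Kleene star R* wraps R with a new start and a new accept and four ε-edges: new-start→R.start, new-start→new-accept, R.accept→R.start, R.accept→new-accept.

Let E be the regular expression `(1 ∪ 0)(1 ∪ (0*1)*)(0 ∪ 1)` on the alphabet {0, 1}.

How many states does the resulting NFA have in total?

24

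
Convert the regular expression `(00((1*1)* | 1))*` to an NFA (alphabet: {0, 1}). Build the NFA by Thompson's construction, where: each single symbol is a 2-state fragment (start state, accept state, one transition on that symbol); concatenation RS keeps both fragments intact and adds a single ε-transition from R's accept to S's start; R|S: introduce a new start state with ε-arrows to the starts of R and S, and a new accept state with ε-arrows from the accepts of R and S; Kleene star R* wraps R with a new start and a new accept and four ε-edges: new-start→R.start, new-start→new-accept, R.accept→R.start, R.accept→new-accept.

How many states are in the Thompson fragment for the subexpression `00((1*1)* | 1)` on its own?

Fragment for `00((1*1)* | 1)`:
Each of the 5 symbol leaves contributes a 2-state fragment.
  1* = 4 states
  1*1 = 6 states
  (1*1)* = 8 states
  (1*1)* | 1 = 12 states
  00((1*1)* | 1) = 16 states

16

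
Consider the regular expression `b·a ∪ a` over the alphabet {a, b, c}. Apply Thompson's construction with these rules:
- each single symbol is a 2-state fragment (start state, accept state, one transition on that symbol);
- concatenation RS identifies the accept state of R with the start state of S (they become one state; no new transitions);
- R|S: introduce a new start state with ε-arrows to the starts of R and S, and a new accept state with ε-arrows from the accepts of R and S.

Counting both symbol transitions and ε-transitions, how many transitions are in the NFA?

Recursing over subexpressions:
Each of the 3 symbol leaves contributes 1 transition (1 symbol, 0 ε).
  b·a → 2 transitions (2 symbol, 0 ε)
  b·a ∪ a → 7 transitions (3 symbol, 4 ε)

7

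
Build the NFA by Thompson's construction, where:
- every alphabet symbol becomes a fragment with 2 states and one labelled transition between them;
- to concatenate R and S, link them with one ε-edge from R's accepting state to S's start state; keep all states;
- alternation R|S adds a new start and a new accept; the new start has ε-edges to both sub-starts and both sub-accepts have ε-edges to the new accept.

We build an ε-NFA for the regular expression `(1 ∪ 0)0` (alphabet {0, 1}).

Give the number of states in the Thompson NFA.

Per subexpression:
Each of the 3 symbol leaves contributes a 2-state fragment.
  1 ∪ 0 : 6 states
  (1 ∪ 0)0 : 8 states

8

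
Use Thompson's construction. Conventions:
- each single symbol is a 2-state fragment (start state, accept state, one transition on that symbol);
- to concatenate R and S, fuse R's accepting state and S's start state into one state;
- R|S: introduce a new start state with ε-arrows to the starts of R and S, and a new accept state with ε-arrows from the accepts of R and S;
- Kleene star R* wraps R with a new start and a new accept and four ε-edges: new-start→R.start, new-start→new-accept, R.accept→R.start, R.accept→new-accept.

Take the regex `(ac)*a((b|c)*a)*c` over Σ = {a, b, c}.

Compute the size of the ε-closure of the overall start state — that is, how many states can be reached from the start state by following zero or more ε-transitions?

3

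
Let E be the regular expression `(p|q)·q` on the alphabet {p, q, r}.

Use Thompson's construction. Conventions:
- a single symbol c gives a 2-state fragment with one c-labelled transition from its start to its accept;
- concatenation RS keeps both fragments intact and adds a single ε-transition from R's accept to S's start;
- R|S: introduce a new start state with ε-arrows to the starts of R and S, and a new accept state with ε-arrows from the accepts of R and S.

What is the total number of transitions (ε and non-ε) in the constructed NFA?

8

By structural recursion:
Each of the 3 symbol leaves contributes 1 transition (1 symbol, 0 ε).
  p|q = 6 transitions (2 symbol, 4 ε)
  (p|q)·q = 8 transitions (3 symbol, 5 ε)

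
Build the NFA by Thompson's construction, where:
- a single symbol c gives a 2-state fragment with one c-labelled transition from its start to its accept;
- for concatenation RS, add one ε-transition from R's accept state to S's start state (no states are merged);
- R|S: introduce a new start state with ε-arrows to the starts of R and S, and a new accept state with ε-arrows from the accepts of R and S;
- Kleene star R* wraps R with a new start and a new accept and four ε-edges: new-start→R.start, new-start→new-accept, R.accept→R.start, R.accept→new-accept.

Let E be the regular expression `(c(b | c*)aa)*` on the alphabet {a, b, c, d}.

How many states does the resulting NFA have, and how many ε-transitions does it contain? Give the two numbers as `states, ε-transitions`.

Building bottom-up:
Each of the 5 symbol leaves contributes 2 states and 0 ε-transitions.
  c* → 4 states, 4 ε-transitions
  b | c* → 8 states, 8 ε-transitions
  c(b | c*)aa → 14 states, 11 ε-transitions
  (c(b | c*)aa)* → 16 states, 15 ε-transitions

16, 15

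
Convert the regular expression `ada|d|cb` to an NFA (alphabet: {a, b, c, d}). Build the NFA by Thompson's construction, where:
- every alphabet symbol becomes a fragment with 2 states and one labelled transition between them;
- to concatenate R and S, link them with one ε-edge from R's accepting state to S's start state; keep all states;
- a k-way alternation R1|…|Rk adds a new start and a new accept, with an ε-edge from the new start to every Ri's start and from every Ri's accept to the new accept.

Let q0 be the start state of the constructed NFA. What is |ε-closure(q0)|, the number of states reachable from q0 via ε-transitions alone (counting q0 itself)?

Work bottom-up. For each fragment F, track |ε-closure(F.start)| and whether F's accept lies in that closure (i.e. whether F accepts ε). A single-symbol fragment has closure size 1 and does not accept ε.
  ada → same as the first factor's closure: |closure| = 1
  cb → same as the first factor's closure: |closure| = 1
  ada|d|cb → |closure| = 1 + 1 + 1 + 1 = 4 (the new accept is not ε-reachable since no branch accepts ε)

4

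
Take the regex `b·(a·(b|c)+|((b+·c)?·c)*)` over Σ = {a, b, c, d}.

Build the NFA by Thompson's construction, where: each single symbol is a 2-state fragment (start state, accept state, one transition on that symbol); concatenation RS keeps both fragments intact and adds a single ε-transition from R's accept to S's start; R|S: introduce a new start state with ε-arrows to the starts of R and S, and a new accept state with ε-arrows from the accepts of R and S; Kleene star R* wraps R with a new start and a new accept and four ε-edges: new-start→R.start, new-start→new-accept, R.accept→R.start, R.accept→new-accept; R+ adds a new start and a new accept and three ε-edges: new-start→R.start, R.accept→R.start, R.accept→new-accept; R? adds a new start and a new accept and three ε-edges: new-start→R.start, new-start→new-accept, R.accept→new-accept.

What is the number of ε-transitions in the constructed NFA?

Per subexpression:
Each of the 7 symbol leaves contributes 0 ε-transitions.
  b|c : 4 ε-transitions
  (b|c)+ : 7 ε-transitions
  a·(b|c)+ : 8 ε-transitions
  b+ : 3 ε-transitions
  b+·c : 4 ε-transitions
  (b+·c)? : 7 ε-transitions
  (b+·c)?·c : 8 ε-transitions
  ((b+·c)?·c)* : 12 ε-transitions
  a·(b|c)+|((b+·c)?·c)* : 24 ε-transitions
  b·(a·(b|c)+|((b+·c)?·c)*) : 25 ε-transitions

25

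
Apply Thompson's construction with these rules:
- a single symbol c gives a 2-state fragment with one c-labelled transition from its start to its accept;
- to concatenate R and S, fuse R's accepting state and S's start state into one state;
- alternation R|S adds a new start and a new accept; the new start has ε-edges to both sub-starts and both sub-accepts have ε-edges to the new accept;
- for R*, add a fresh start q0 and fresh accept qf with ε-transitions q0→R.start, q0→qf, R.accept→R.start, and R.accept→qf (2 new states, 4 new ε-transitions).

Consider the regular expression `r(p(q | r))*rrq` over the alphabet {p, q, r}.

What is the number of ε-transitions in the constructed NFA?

8

Bottom-up over the parse tree:
Each of the 7 symbol leaves contributes 0 ε-transitions.
  q | r = 4 ε-transitions
  p(q | r) = 4 ε-transitions
  (p(q | r))* = 8 ε-transitions
  r(p(q | r))*rrq = 8 ε-transitions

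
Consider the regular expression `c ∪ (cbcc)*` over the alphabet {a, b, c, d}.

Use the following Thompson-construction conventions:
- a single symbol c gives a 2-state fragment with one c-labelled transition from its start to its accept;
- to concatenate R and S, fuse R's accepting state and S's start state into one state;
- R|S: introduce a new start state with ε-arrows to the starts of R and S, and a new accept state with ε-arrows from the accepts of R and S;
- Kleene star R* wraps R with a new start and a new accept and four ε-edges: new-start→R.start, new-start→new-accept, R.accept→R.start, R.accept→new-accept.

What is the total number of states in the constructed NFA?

By structural recursion:
Each of the 5 symbol leaves contributes a 2-state fragment.
  cbcc = 5 states
  (cbcc)* = 7 states
  c ∪ (cbcc)* = 11 states

11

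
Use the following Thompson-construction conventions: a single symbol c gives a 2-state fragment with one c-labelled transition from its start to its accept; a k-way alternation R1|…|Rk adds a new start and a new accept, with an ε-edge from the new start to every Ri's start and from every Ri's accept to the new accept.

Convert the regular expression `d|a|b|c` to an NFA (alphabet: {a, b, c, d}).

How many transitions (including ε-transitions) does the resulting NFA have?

12

By structural recursion:
Each of the 4 symbol leaves contributes 1 transition (1 symbol, 0 ε).
  d|a|b|c → 12 transitions (4 symbol, 8 ε)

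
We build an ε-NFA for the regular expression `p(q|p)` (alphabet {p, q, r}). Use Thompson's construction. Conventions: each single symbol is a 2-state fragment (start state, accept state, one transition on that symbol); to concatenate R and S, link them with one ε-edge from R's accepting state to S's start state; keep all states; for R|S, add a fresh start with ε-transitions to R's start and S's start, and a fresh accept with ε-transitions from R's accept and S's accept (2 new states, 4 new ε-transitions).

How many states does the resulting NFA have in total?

8

Recursing over subexpressions:
Each of the 3 symbol leaves contributes a 2-state fragment.
  q|p = 6 states
  p(q|p) = 8 states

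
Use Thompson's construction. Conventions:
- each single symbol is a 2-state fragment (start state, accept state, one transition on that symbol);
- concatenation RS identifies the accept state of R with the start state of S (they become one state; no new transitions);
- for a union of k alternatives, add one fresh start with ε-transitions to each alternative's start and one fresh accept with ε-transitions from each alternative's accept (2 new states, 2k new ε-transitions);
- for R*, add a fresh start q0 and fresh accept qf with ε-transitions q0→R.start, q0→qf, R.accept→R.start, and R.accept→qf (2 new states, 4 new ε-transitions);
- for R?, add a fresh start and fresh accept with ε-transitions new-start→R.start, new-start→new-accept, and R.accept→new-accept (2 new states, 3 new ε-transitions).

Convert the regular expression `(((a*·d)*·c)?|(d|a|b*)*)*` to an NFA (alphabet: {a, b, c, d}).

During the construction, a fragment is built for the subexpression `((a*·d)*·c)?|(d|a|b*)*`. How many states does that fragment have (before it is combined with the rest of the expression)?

24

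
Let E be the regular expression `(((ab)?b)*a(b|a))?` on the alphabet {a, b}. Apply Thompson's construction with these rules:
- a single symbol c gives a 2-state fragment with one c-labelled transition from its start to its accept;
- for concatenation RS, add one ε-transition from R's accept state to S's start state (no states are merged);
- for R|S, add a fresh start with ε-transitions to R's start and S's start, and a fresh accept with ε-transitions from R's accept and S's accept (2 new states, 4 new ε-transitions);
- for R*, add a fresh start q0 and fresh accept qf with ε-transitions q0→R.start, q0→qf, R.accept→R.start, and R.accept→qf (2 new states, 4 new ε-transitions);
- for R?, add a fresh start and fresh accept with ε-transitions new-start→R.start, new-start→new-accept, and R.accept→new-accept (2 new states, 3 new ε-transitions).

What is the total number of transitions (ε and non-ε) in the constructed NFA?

24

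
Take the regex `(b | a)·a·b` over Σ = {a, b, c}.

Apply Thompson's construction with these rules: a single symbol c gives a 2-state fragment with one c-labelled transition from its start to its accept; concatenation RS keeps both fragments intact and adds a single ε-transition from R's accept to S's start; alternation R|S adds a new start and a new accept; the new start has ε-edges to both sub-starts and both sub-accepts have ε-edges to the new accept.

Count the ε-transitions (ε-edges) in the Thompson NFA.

Recursing over subexpressions:
Each of the 4 symbol leaves contributes 0 ε-transitions.
  b | a : 4 ε-transitions
  (b | a)·a·b : 6 ε-transitions

6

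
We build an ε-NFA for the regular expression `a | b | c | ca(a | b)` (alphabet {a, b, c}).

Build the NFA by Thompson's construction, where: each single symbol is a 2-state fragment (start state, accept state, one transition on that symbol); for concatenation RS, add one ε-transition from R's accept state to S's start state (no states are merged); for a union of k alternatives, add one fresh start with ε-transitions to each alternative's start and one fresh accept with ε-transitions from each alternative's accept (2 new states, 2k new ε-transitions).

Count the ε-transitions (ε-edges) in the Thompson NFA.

14

By structural recursion:
Each of the 7 symbol leaves contributes 0 ε-transitions.
  a | b : 4 ε-transitions
  ca(a | b) : 6 ε-transitions
  a | b | c | ca(a | b) : 14 ε-transitions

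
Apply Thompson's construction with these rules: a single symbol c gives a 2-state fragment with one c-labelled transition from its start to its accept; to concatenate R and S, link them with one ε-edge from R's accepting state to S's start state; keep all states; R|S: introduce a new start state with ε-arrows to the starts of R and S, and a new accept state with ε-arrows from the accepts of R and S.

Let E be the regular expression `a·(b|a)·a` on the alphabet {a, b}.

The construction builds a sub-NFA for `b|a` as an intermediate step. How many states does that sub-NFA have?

Fragment for `b|a`:
Each of the 2 symbol leaves contributes a 2-state fragment.
  b|a = 6 states

6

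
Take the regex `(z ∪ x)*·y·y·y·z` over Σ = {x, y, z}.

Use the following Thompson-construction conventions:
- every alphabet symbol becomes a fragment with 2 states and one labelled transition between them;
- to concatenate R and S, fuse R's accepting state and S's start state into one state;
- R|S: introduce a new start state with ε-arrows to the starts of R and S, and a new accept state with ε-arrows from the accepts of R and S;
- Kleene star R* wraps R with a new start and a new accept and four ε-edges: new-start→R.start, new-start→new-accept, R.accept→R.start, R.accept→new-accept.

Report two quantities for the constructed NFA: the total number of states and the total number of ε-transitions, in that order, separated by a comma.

12, 8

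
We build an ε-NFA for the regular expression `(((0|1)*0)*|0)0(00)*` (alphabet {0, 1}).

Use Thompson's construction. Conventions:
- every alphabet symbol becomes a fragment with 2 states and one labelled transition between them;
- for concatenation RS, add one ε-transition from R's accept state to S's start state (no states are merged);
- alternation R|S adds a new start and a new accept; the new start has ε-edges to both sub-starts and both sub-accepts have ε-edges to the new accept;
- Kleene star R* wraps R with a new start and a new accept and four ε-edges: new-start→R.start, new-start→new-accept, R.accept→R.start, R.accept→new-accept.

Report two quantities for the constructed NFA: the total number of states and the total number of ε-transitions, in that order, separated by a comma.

Per subexpression:
Each of the 7 symbol leaves contributes 2 states and 0 ε-transitions.
  0|1 = 6 states, 4 ε-transitions
  (0|1)* = 8 states, 8 ε-transitions
  (0|1)*0 = 10 states, 9 ε-transitions
  ((0|1)*0)* = 12 states, 13 ε-transitions
  ((0|1)*0)*|0 = 16 states, 17 ε-transitions
  00 = 4 states, 1 ε-transition
  (00)* = 6 states, 5 ε-transitions
  (((0|1)*0)*|0)0(00)* = 24 states, 24 ε-transitions

24, 24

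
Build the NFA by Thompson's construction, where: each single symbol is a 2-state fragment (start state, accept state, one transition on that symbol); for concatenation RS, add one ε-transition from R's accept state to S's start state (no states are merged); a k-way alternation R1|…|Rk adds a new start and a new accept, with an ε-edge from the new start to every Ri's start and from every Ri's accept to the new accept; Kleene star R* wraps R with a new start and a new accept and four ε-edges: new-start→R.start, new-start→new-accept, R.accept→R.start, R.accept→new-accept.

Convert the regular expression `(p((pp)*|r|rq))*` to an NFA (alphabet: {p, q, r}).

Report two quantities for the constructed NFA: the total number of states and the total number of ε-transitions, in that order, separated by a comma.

Bottom-up over the parse tree:
Each of the 6 symbol leaves contributes 2 states and 0 ε-transitions.
  pp = 4 states, 1 ε-transition
  (pp)* = 6 states, 5 ε-transitions
  rq = 4 states, 1 ε-transition
  (pp)*|r|rq = 14 states, 12 ε-transitions
  p((pp)*|r|rq) = 16 states, 13 ε-transitions
  (p((pp)*|r|rq))* = 18 states, 17 ε-transitions

18, 17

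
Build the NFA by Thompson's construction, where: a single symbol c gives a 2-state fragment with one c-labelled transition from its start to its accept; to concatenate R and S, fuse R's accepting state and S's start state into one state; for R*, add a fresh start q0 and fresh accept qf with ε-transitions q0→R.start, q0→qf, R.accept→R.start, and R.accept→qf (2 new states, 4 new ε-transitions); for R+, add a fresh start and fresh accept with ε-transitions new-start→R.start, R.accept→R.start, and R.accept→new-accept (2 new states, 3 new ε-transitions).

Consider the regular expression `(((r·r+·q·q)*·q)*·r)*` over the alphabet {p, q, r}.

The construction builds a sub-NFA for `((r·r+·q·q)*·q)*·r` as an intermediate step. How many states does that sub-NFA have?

13

Fragment for `((r·r+·q·q)*·q)*·r`:
Each of the 6 symbol leaves contributes a 2-state fragment.
  r+ : 4 states
  r·r+·q·q : 7 states
  (r·r+·q·q)* : 9 states
  (r·r+·q·q)*·q : 10 states
  ((r·r+·q·q)*·q)* : 12 states
  ((r·r+·q·q)*·q)*·r : 13 states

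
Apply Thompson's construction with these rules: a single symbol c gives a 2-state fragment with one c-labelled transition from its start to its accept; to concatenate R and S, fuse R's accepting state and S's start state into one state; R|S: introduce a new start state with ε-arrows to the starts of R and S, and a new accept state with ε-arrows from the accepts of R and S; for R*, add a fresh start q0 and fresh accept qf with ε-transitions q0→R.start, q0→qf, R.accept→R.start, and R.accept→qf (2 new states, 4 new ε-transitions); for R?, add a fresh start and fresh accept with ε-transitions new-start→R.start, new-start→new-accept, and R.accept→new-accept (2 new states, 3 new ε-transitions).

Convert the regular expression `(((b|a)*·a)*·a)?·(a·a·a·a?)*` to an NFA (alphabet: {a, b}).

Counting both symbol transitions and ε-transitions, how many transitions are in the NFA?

30

By structural recursion:
Each of the 8 symbol leaves contributes 1 transition (1 symbol, 0 ε).
  b|a — 6 transitions (2 symbol, 4 ε)
  (b|a)* — 10 transitions (2 symbol, 8 ε)
  (b|a)*·a — 11 transitions (3 symbol, 8 ε)
  ((b|a)*·a)* — 15 transitions (3 symbol, 12 ε)
  ((b|a)*·a)*·a — 16 transitions (4 symbol, 12 ε)
  (((b|a)*·a)*·a)? — 19 transitions (4 symbol, 15 ε)
  a? — 4 transitions (1 symbol, 3 ε)
  a·a·a·a? — 7 transitions (4 symbol, 3 ε)
  (a·a·a·a?)* — 11 transitions (4 symbol, 7 ε)
  (((b|a)*·a)*·a)?·(a·a·a·a?)* — 30 transitions (8 symbol, 22 ε)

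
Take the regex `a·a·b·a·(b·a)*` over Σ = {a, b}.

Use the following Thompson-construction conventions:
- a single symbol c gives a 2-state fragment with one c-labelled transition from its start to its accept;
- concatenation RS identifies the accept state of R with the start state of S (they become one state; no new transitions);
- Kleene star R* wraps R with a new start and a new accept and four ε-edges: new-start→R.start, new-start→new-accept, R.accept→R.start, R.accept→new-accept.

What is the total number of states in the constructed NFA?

Per subexpression:
Each of the 6 symbol leaves contributes a 2-state fragment.
  b·a : 3 states
  (b·a)* : 5 states
  a·a·b·a·(b·a)* : 9 states

9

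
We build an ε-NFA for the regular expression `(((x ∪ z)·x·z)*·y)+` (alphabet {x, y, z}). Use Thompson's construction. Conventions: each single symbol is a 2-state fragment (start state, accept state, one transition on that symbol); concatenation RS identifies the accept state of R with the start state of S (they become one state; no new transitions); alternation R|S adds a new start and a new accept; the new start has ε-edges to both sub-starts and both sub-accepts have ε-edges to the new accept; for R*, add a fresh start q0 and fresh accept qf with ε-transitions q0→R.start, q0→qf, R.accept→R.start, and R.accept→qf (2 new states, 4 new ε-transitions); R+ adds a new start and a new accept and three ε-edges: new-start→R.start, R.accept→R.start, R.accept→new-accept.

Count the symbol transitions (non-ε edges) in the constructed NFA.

5

Per subexpression:
Each of the 5 symbol leaves contributes exactly 1 symbol transition.
  x ∪ z → 2 symbol transitions
  (x ∪ z)·x·z → 4 symbol transitions
  ((x ∪ z)·x·z)* → 4 symbol transitions
  ((x ∪ z)·x·z)*·y → 5 symbol transitions
  (((x ∪ z)·x·z)*·y)+ → 5 symbol transitions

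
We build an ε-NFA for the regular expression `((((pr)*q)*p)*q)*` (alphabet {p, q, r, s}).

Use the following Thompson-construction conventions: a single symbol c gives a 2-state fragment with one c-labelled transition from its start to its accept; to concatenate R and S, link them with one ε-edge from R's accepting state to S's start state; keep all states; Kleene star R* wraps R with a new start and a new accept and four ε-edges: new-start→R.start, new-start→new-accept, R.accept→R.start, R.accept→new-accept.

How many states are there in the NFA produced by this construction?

Per subexpression:
Each of the 5 symbol leaves contributes a 2-state fragment.
  pr → 4 states
  (pr)* → 6 states
  (pr)*q → 8 states
  ((pr)*q)* → 10 states
  ((pr)*q)*p → 12 states
  (((pr)*q)*p)* → 14 states
  (((pr)*q)*p)*q → 16 states
  ((((pr)*q)*p)*q)* → 18 states

18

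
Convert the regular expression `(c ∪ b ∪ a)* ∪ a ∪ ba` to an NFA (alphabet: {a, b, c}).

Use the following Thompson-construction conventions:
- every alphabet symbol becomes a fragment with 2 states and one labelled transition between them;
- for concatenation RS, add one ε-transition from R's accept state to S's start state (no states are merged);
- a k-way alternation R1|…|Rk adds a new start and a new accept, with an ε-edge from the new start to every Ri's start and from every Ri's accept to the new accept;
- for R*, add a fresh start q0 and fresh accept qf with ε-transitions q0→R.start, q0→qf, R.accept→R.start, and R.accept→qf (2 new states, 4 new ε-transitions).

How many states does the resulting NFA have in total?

18

By structural recursion:
Each of the 6 symbol leaves contributes a 2-state fragment.
  c ∪ b ∪ a = 8 states
  (c ∪ b ∪ a)* = 10 states
  ba = 4 states
  (c ∪ b ∪ a)* ∪ a ∪ ba = 18 states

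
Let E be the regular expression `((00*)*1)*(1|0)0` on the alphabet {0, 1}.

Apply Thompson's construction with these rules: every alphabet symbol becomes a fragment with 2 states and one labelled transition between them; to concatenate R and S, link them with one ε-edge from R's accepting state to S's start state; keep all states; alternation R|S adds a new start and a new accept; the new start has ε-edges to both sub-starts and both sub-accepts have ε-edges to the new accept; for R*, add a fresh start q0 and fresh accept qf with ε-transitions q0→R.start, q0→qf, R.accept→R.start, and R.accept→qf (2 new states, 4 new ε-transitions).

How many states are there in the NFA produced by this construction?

Building bottom-up:
Each of the 6 symbol leaves contributes a 2-state fragment.
  0* : 4 states
  00* : 6 states
  (00*)* : 8 states
  (00*)*1 : 10 states
  ((00*)*1)* : 12 states
  1|0 : 6 states
  ((00*)*1)*(1|0)0 : 20 states

20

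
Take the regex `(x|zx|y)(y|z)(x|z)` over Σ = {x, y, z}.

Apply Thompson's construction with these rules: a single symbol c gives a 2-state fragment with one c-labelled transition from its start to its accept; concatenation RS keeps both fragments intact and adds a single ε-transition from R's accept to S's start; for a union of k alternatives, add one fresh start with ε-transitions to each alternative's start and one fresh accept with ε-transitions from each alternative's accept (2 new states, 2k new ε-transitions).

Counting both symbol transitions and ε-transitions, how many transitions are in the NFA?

25

By structural recursion:
Each of the 8 symbol leaves contributes 1 transition (1 symbol, 0 ε).
  zx : 3 transitions (2 symbol, 1 ε)
  x|zx|y : 11 transitions (4 symbol, 7 ε)
  y|z : 6 transitions (2 symbol, 4 ε)
  x|z : 6 transitions (2 symbol, 4 ε)
  (x|zx|y)(y|z)(x|z) : 25 transitions (8 symbol, 17 ε)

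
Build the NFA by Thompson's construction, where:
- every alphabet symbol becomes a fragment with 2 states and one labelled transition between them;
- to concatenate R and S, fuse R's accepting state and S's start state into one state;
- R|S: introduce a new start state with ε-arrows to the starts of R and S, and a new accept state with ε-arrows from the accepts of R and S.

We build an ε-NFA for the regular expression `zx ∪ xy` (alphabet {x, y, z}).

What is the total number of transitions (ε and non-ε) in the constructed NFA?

8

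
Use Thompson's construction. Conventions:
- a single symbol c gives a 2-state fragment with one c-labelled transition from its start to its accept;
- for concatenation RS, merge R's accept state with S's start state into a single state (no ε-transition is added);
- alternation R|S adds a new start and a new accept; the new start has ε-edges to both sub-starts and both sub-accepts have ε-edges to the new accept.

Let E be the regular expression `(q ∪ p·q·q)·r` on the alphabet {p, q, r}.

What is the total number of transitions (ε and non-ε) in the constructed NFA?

9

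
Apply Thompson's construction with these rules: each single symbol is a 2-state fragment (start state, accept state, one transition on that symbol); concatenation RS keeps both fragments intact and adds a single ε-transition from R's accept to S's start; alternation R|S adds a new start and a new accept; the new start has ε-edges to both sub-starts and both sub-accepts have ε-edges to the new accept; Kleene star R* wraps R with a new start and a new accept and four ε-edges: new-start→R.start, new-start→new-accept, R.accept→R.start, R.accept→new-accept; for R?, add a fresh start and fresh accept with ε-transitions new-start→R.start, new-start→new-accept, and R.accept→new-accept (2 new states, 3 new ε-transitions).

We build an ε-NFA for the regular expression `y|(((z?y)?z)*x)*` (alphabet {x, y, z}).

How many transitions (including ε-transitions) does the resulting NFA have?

Recursing over subexpressions:
Each of the 5 symbol leaves contributes 1 transition (1 symbol, 0 ε).
  z? — 4 transitions (1 symbol, 3 ε)
  z?y — 6 transitions (2 symbol, 4 ε)
  (z?y)? — 9 transitions (2 symbol, 7 ε)
  (z?y)?z — 11 transitions (3 symbol, 8 ε)
  ((z?y)?z)* — 15 transitions (3 symbol, 12 ε)
  ((z?y)?z)*x — 17 transitions (4 symbol, 13 ε)
  (((z?y)?z)*x)* — 21 transitions (4 symbol, 17 ε)
  y|(((z?y)?z)*x)* — 26 transitions (5 symbol, 21 ε)

26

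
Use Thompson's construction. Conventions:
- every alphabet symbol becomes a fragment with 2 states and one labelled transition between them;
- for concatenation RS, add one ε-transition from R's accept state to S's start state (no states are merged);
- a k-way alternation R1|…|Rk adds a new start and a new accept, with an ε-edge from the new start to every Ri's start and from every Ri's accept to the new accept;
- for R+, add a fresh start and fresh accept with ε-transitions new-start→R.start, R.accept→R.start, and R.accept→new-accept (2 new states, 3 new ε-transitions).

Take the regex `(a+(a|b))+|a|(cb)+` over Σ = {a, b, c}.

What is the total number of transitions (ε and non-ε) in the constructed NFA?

27

Building bottom-up:
Each of the 6 symbol leaves contributes 1 transition (1 symbol, 0 ε).
  a+ = 4 transitions (1 symbol, 3 ε)
  a|b = 6 transitions (2 symbol, 4 ε)
  a+(a|b) = 11 transitions (3 symbol, 8 ε)
  (a+(a|b))+ = 14 transitions (3 symbol, 11 ε)
  cb = 3 transitions (2 symbol, 1 ε)
  (cb)+ = 6 transitions (2 symbol, 4 ε)
  (a+(a|b))+|a|(cb)+ = 27 transitions (6 symbol, 21 ε)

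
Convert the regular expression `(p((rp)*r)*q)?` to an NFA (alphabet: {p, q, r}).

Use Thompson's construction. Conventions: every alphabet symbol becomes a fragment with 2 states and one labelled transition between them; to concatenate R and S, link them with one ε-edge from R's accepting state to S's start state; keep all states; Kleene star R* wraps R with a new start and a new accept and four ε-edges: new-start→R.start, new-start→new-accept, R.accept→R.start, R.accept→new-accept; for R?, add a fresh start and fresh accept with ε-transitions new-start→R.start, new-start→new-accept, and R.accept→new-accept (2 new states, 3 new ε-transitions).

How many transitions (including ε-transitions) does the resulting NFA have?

Recursing over subexpressions:
Each of the 5 symbol leaves contributes 1 transition (1 symbol, 0 ε).
  rp : 3 transitions (2 symbol, 1 ε)
  (rp)* : 7 transitions (2 symbol, 5 ε)
  (rp)*r : 9 transitions (3 symbol, 6 ε)
  ((rp)*r)* : 13 transitions (3 symbol, 10 ε)
  p((rp)*r)*q : 17 transitions (5 symbol, 12 ε)
  (p((rp)*r)*q)? : 20 transitions (5 symbol, 15 ε)

20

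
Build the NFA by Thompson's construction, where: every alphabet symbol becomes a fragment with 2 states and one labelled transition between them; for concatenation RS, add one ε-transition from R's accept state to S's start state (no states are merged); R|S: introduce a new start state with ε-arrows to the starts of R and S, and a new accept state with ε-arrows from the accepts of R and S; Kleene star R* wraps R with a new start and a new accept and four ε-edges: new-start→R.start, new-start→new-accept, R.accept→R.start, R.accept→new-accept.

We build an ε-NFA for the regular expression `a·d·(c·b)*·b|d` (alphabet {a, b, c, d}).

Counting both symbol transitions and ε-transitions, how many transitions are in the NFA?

By structural recursion:
Each of the 6 symbol leaves contributes 1 transition (1 symbol, 0 ε).
  c·b — 3 transitions (2 symbol, 1 ε)
  (c·b)* — 7 transitions (2 symbol, 5 ε)
  a·d·(c·b)*·b — 13 transitions (5 symbol, 8 ε)
  a·d·(c·b)*·b|d — 18 transitions (6 symbol, 12 ε)

18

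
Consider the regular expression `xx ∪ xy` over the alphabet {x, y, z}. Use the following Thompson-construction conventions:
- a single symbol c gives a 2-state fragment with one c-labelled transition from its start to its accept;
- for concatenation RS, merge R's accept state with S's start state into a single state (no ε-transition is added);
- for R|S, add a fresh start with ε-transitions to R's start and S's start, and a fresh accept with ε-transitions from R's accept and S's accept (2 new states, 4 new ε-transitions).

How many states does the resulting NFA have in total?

Per subexpression:
Each of the 4 symbol leaves contributes a 2-state fragment.
  xx : 3 states
  xy : 3 states
  xx ∪ xy : 8 states

8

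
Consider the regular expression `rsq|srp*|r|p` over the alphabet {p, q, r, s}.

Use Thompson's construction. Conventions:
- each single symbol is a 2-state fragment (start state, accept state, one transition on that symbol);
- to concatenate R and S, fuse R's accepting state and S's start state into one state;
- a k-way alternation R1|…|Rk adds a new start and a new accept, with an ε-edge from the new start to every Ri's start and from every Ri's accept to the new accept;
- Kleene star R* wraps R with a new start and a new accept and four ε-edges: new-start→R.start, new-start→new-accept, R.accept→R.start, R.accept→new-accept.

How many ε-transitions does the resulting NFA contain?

Bottom-up over the parse tree:
Each of the 8 symbol leaves contributes 0 ε-transitions.
  rsq : 0 ε-transitions
  p* : 4 ε-transitions
  srp* : 4 ε-transitions
  rsq|srp*|r|p : 12 ε-transitions

12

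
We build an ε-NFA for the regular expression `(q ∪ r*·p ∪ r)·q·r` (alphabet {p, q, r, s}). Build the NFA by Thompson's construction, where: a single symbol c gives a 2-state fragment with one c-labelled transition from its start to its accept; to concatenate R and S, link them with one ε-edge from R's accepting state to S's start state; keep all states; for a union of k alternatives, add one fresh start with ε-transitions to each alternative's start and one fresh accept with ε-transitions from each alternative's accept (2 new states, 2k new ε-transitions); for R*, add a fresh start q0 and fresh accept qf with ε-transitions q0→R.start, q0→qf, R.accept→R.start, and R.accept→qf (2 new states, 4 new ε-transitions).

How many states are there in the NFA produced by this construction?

Per subexpression:
Each of the 6 symbol leaves contributes a 2-state fragment.
  r* = 4 states
  r*·p = 6 states
  q ∪ r*·p ∪ r = 12 states
  (q ∪ r*·p ∪ r)·q·r = 16 states

16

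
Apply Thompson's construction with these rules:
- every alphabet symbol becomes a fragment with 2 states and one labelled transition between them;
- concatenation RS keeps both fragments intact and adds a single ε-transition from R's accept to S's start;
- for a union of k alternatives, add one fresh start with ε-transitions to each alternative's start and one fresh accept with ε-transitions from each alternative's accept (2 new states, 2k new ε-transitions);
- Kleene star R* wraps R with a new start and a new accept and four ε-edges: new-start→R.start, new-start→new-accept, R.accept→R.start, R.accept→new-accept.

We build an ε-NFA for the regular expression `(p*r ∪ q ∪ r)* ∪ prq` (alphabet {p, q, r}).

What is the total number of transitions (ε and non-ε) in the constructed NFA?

28

Bottom-up over the parse tree:
Each of the 7 symbol leaves contributes 1 transition (1 symbol, 0 ε).
  p* — 5 transitions (1 symbol, 4 ε)
  p*r — 7 transitions (2 symbol, 5 ε)
  p*r ∪ q ∪ r — 15 transitions (4 symbol, 11 ε)
  (p*r ∪ q ∪ r)* — 19 transitions (4 symbol, 15 ε)
  prq — 5 transitions (3 symbol, 2 ε)
  (p*r ∪ q ∪ r)* ∪ prq — 28 transitions (7 symbol, 21 ε)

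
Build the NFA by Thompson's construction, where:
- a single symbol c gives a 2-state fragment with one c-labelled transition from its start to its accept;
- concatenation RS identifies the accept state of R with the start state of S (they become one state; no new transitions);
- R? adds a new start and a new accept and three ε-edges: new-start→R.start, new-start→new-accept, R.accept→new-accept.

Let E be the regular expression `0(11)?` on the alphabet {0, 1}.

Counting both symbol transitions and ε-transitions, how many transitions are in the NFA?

Building bottom-up:
Each of the 3 symbol leaves contributes 1 transition (1 symbol, 0 ε).
  11 = 2 transitions (2 symbol, 0 ε)
  (11)? = 5 transitions (2 symbol, 3 ε)
  0(11)? = 6 transitions (3 symbol, 3 ε)

6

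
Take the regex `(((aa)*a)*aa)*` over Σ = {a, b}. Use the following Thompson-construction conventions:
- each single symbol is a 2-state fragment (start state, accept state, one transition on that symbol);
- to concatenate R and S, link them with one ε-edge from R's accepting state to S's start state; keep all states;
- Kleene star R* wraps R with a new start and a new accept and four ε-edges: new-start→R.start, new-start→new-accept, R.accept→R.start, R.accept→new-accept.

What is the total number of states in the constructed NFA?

16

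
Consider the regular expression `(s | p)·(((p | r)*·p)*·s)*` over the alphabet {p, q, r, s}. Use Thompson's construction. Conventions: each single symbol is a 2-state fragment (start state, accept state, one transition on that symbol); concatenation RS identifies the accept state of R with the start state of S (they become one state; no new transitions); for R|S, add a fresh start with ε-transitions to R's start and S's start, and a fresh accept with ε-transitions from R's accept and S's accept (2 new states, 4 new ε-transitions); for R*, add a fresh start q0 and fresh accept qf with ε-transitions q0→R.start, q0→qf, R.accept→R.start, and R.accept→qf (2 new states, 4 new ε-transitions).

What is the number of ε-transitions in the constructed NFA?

20

Recursing over subexpressions:
Each of the 6 symbol leaves contributes 0 ε-transitions.
  s | p — 4 ε-transitions
  p | r — 4 ε-transitions
  (p | r)* — 8 ε-transitions
  (p | r)*·p — 8 ε-transitions
  ((p | r)*·p)* — 12 ε-transitions
  ((p | r)*·p)*·s — 12 ε-transitions
  (((p | r)*·p)*·s)* — 16 ε-transitions
  (s | p)·(((p | r)*·p)*·s)* — 20 ε-transitions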